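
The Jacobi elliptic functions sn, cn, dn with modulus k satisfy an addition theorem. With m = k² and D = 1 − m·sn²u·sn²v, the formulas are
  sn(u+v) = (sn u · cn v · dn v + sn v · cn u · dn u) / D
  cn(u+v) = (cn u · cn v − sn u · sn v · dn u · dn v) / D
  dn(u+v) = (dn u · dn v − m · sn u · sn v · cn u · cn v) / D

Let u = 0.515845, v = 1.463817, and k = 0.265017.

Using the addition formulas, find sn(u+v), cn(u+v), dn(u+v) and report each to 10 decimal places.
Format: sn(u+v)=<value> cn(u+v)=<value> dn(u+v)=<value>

sn(u+v)=0.9333539681 cn(u+v)=-0.3589573377 dn(u+v)=0.9689250064

sn u = 0.4919453032973226, cn u = 0.8706261072146328, dn u = 0.9914649032754314
sn v = 0.9914472052372696, cn v = 0.1305083875741612, dn v = 0.9648638485418191
m = k² = 0.070234010289
D = 1 − m·sn²u·sn²v = 0.9832921606824572
sn(u+v) = (sn u·cn v·dn v + sn v·cn u·dn u)/D = 0.9177596399300454/0.9832921606824572 = 0.9333539680546943
cn(u+v) = (cn u·cn v − sn u·sn v·dn u·dn v)/D = -0.3529599362180479/0.9832921606824572 = -0.3589573377388415
dn(u+v) = (dn u·dn v − m·sn u·sn v·cn u·cn v)/D = 0.9527363630408712/0.9832921606824572 = 0.9689250063578473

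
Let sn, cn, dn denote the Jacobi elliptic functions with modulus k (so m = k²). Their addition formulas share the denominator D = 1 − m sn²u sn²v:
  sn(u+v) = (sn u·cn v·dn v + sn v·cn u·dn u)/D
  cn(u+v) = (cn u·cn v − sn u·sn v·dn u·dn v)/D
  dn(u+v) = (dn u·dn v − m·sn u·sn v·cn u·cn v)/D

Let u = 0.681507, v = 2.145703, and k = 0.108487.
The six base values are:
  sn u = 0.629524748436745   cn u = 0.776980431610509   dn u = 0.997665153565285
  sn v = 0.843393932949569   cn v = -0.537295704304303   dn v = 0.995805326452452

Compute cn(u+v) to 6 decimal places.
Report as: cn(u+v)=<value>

m = k² = 0.011769429169
D = 1 − m·sn²u·sn²v = 0.9966822629632092
cn(u+v) = (cn u·cn v − sn u·sn v·dn u·dn v)/D = -0.9449440356043612/0.9966822629632092 = -0.9480895474099976

cn(u+v)=-0.948090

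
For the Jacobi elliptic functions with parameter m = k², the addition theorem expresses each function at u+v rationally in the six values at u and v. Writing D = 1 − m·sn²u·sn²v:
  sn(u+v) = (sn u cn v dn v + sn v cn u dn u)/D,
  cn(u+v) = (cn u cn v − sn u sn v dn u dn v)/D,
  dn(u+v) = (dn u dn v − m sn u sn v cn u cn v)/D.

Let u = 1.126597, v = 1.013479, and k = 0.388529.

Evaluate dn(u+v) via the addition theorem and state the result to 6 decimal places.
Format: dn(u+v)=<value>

sn u = 0.8906405488821763, cn u = 0.4547080521464907, dn u = 0.9382198775384352
sn v = 0.8372380154840566, cn v = 0.5468386466118855, dn v = 0.9456138764725085
m = k² = 0.150954783841
D = 1 − m·sn²u·sn²v = 0.9160637258768746
dn(u+v) = (dn u·dn v − m·sn u·sn v·cn u·cn v)/D = 0.8592045583775221/0.9160637258768746 = 0.937930991160112

dn(u+v)=0.937931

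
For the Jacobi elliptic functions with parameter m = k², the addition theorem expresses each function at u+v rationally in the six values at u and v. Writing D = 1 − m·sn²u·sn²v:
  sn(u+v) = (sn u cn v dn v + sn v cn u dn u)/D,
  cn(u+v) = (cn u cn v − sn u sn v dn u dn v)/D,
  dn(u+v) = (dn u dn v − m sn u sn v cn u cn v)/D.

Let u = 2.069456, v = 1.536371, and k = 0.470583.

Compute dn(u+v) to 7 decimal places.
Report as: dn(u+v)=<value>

dn(u+v)=0.9924348

sn u = 0.9380109098338253, cn u = -0.3466057313904651, dn u = 0.8973045507883522
sn v = 0.9929849549138833, cn v = 0.1182407684120544, dn v = 0.8841084112850869
m = k² = 0.221448359889
D = 1 − m·sn²u·sn²v = 0.8078795549081727
dn(u+v) = (dn u·dn v − m·sn u·sn v·cn u·cn v)/D = 0.8017677955301391/0.8078795549081727 = 0.9924348136539632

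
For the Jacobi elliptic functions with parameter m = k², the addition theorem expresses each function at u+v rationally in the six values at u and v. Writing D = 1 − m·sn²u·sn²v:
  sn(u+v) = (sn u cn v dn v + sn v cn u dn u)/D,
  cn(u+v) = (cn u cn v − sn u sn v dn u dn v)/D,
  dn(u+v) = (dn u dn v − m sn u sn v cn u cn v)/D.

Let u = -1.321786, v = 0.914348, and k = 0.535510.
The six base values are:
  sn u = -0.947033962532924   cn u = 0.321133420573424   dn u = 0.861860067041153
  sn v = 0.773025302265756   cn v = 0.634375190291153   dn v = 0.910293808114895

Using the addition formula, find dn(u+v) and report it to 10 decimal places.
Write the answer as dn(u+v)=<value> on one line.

m = k² = 0.2867709601
D = 1 − m·sn²u·sn²v = 0.84630713841229
dn(u+v) = (dn u·dn v − m·sn u·sn v·cn u·cn v)/D = 0.8273145902718485/0.84630713841229 = 0.9775583269023674

dn(u+v)=0.9775583269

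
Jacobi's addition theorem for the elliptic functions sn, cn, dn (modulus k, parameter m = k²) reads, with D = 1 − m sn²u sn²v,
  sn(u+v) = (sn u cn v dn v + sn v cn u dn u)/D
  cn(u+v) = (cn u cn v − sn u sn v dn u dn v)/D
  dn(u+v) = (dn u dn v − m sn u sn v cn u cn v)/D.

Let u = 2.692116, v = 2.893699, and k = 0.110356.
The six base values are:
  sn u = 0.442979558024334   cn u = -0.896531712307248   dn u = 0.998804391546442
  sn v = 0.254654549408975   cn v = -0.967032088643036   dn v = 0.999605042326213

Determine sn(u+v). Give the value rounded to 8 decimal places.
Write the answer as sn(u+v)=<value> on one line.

m = k² = 0.012178446736
D = 1 − m·sn²u·sn²v = 0.9998450248196105
sn(u+v) = (sn u·cn v·dn v + sn v·cn u·dn u)/D = -0.6562391718415542/0.9998450248196105 = -0.6563408883891293

sn(u+v)=-0.65634089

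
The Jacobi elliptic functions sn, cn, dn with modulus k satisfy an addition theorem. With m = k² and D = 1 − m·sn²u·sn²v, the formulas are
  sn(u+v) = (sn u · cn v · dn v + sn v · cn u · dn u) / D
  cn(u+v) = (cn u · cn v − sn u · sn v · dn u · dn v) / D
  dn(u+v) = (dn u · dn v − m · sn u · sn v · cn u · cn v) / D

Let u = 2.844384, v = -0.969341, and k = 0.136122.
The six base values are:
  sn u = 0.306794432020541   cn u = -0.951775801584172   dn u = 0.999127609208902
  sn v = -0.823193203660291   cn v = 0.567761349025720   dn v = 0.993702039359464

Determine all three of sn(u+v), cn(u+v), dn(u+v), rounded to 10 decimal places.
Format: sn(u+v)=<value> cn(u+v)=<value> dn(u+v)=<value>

m = k² = 0.018529198884
D = 1 − m·sn²u·sn²v = 0.9988181696408883
sn(u+v) = (sn u·cn v·dn v + sn v·cn u·dn u)/D = 0.9559008610213575/0.9988181696408883 = 0.9570319103876924
cn(u+v) = (cn u·cn v − sn u·sn v·dn u·dn v)/D = -0.2896399142096987/0.9988181696408883 = -0.2899826244789228
dn(u+v) = (dn u·dn v − m·sn u·sn v·cn u·cn v)/D = 0.9903063900582091/0.9988181696408883 = 0.9914781490351347

sn(u+v)=0.9570319104 cn(u+v)=-0.2899826245 dn(u+v)=0.9914781490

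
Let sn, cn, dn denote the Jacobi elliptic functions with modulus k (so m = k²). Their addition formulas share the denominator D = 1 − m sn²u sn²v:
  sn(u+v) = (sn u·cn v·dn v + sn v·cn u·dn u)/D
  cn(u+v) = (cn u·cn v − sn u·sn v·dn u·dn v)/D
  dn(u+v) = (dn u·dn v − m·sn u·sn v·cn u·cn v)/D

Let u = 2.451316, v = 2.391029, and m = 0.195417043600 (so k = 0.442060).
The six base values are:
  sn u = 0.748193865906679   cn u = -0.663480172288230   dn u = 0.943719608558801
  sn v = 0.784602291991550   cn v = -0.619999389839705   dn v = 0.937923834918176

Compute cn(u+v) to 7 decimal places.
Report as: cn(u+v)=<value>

m = k² = 0.1954170436
D = 1 − m·sn²u·sn²v = 0.9326574014936528
cn(u+v) = (cn u·cn v − sn u·sn v·dn u·dn v)/D = -0.1082488293886872/0.9326574014936528 = -0.1160649443357512

cn(u+v)=-0.1160649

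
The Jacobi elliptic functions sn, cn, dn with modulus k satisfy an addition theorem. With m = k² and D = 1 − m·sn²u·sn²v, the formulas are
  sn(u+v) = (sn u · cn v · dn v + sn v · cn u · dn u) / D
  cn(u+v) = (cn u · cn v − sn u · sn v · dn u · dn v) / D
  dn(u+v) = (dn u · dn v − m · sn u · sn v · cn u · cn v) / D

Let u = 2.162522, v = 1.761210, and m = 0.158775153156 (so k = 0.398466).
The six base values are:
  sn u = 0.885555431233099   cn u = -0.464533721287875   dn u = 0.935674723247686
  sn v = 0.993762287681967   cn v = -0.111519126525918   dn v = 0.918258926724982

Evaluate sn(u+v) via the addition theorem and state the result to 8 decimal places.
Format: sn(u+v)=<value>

m = k² = 0.158775153156
D = 1 − m·sn²u·sn²v = 0.8770356932545427
sn(u+v) = (sn u·cn v·dn v + sn v·cn u·dn u)/D = -0.5226251407480575/0.8770356932545427 = -0.5958995110092693

sn(u+v)=-0.59589951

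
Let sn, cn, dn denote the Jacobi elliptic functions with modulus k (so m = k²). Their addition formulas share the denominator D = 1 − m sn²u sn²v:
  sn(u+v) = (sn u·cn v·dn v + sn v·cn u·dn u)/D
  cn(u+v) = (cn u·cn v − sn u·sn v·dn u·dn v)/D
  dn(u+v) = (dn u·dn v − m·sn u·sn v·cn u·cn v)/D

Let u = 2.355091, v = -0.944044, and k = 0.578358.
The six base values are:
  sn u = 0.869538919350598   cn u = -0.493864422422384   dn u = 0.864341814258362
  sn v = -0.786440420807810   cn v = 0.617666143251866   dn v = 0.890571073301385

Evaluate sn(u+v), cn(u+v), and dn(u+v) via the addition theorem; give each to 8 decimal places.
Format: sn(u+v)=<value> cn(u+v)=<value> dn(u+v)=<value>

m = k² = 0.334497976164
D = 1 − m·sn²u·sn²v = 0.8435760679336273
sn(u+v) = (sn u·cn v·dn v + sn v·cn u·dn u)/D = 0.8140181336164756/0.8435760679336273 = 0.9649611511744814
cn(u+v) = (cn u·cn v − sn u·sn v·dn u·dn v)/D = 0.2213482788139757/0.8435760679336273 = 0.2623927909147268
dn(u+v) = (dn u·dn v − m·sn u·sn v·cn u·cn v)/D = 0.6999812043010604/0.8435760679336273 = 0.8297784051836509

sn(u+v)=0.96496115 cn(u+v)=0.26239279 dn(u+v)=0.82977841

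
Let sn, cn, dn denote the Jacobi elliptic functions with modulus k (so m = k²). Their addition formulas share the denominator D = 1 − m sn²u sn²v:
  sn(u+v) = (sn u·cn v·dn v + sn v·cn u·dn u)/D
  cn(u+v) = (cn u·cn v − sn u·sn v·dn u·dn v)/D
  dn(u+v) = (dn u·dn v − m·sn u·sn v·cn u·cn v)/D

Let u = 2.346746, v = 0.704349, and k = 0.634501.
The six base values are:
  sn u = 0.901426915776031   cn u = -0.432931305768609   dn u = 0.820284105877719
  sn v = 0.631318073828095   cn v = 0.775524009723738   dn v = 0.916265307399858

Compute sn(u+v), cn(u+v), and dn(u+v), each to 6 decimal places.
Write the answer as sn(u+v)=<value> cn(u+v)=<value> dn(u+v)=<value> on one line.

m = k² = 0.402591519001
D = 1 − m·sn²u·sn²v = 0.8696166574633826
sn(u+v) = (sn u·cn v·dn v + sn v·cn u·dn u)/D = 0.416343231983703/0.8696166574633826 = 0.4787663948367206
cn(u+v) = (cn u·cn v − sn u·sn v·dn u·dn v)/D = -0.7634732766241072/0.8696166574633826 = -0.87794233248833
dn(u+v) = (dn u·dn v − m·sn u·sn v·cn u·cn v)/D = 0.8285211149604312/0.8696166574633826 = 0.952742921665249

sn(u+v)=0.478766 cn(u+v)=-0.877942 dn(u+v)=0.952743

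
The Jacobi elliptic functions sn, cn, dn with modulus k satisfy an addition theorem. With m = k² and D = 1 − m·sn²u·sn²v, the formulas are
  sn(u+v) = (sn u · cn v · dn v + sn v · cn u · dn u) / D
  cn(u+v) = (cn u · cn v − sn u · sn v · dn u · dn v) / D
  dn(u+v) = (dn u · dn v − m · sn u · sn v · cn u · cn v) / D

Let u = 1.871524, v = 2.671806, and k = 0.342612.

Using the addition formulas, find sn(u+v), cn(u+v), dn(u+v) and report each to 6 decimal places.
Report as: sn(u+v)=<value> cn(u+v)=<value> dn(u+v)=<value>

sn(u+v)=-0.955729 cn(u+v)=-0.294249 dn(u+v)=0.944871

sn u = 0.9721889647968714, cn u = -0.234197815376633, dn u = 0.9428972964622658
sn v = 0.5356230605361428, cn v = -0.844457184836446, dn v = 0.9830176773483929
m = k² = 0.117382982544
D = 1 − m·sn²u·sn²v = 0.9681708494902218
sn(u+v) = (sn u·cn v·dn v + sn v·cn u·dn u)/D = -0.9253086332356077/0.9681708494902218 = -0.9557286647525252
cn(u+v) = (cn u·cn v − sn u·sn v·dn u·dn v)/D = -0.28488370796216/0.9681708494902218 = -0.2942494169414024
dn(u+v) = (dn u·dn v − m·sn u·sn v·cn u·cn v)/D = 0.9147961225574767/0.9681708494902218 = 0.9448705494894327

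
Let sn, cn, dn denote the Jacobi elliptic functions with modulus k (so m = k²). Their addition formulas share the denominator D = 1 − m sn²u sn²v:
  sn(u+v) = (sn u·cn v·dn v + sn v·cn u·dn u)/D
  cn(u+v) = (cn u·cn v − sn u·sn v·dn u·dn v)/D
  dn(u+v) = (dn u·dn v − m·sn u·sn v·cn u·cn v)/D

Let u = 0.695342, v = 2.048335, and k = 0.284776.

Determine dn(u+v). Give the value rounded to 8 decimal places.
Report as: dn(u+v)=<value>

sn u = 0.6374796108958232, cn u = 0.7704672255794596, dn u = 0.9833837654162163
sn v = 0.9102715647207295, cn v = -0.4140116887973995, dn v = 0.9658173634701387
m = k² = 0.081097370176
D = 1 − m·sn²u·sn²v = 0.9726925390292054
dn(u+v) = (dn u·dn v − m·sn u·sn v·cn u·cn v)/D = 0.9647801568433806/0.9726925390292054 = 0.9918654848594586

dn(u+v)=0.99186548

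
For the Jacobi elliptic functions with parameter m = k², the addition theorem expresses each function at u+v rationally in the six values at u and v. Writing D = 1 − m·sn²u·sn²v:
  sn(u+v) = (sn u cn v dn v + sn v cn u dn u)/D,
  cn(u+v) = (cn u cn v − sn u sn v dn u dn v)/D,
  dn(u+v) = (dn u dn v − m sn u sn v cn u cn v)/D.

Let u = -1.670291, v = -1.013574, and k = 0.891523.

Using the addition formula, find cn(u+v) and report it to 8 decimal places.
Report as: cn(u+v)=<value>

sn u = -0.9632347480800722, cn u = 0.2686611622306429, dn u = 0.5124016234718429
sn v = -0.7849751216923769, cn v = 0.6195272861820035, dn v = 0.7143159267583094
m = k² = 0.794813259529
D = 1 − m·sn²u·sn²v = 0.5455970193412939
cn(u+v) = (cn u·cn v − sn u·sn v·dn u·dn v)/D = -0.1103078662047958/0.5455970193412939 = -0.2021782786459719

cn(u+v)=-0.20217828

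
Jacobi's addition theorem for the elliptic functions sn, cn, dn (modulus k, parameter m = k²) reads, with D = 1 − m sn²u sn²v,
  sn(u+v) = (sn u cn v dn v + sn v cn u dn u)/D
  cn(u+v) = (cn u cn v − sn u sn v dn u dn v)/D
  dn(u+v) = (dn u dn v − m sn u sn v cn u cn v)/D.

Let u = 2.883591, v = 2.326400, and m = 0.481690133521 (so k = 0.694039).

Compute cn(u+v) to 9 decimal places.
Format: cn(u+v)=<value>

cn(u+v)=-0.220561533

sn u = 0.6881883245060854, cn u = -0.7255321012977351, dn u = 0.8785613386743337
sn v = 0.9367527002890177, cn v = -0.3499919691953428, dn v = 0.7598119504290724
m = k² = 0.481690133521
D = 1 − m·sn²u·sn²v = 0.7998146652187473
cn(u+v) = (cn u·cn v − sn u·sn v·dn u·dn v)/D = -0.1764083490337581/0.7998146652187473 = -0.2205615334466402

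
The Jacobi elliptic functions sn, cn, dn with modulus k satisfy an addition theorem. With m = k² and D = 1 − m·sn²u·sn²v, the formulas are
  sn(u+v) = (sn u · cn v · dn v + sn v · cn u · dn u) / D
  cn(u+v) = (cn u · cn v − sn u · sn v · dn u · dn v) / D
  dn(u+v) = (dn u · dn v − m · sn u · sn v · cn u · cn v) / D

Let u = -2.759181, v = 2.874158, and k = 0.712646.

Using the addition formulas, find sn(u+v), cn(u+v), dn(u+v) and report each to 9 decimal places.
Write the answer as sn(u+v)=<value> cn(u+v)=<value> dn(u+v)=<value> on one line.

sn(u+v)=0.114596413 cn(u+v)=0.993412131 dn(u+v)=0.996659698

sn u = -0.7834807530063841, cn u = -0.6214160519881583, dn u = 0.82960924741629
sn v = 0.7195872683224643, cn v = -0.6944020184793632, dn v = 0.8585015376542711
m = k² = 0.507864321316
D = 1 − m·sn²u·sn²v = 0.8385748088674476
sn(u+v) = (sn u·cn v·dn v + sn v·cn u·dn u)/D = 0.09609766495362077/0.8385748088674476 = 0.1145964127916115
cn(u+v) = (cn u·cn v − sn u·sn v·dn u·dn v)/D = 0.8330503879463342/0.8385748088674476 = 0.9934121310791884
dn(u+v) = (dn u·dn v − m·sn u·sn v·cn u·cn v)/D = 0.8357737159858994/0.8385748088674476 = 0.996659698273871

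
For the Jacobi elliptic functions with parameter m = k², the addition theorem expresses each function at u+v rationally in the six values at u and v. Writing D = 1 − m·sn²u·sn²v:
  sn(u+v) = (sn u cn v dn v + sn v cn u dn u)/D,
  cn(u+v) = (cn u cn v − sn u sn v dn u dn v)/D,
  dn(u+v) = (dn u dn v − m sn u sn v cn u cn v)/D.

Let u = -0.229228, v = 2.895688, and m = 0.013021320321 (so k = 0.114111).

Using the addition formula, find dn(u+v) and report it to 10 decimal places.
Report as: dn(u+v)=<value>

sn u = -0.2272005958508764, cn u = 0.9738479805621649, dn u = 0.9996638625072198
sn v = 0.2533785091913165, cn v = -0.9673672162524353, dn v = 0.9995819238687593
m = k² = 0.013021320321
D = 1 − m·sn²u·sn²v = 0.9999568467501606
dn(u+v) = (dn u·dn v − m·sn u·sn v·cn u·cn v)/D = 0.998539744655356/0.9999568467501606 = 0.9985828367499956

dn(u+v)=0.9985828367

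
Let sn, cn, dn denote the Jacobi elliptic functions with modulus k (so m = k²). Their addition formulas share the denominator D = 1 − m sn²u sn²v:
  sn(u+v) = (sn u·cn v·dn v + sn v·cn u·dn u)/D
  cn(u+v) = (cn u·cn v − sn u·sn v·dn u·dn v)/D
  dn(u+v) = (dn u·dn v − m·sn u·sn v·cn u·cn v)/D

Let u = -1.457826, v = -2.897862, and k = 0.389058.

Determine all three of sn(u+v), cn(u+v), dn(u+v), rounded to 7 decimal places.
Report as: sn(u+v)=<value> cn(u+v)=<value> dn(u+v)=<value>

sn(u+v)=0.8716477 cn(u+v)=-0.4901330 dn(u+v)=0.9407426

sn u = -0.9865534252287689, cn u = 0.163439099267537, dn u = 0.9234052284717167
sn v = -0.3640927622800363, cn v = -0.931362690070465, dn v = 0.9899163451471307
m = k² = 0.151366127364
D = 1 − m·sn²u·sn²v = 0.9804703702932574
sn(u+v) = (sn u·cn v·dn v + sn v·cn u·dn u)/D = 0.8546247275786412/0.9804703702932574 = 0.8716476840835323
cn(u+v) = (cn u·cn v − sn u·sn v·dn u·dn v)/D = -0.4805608411368228/0.9804703702932574 = -0.4901329562800431
dn(u+v) = (dn u·dn v − m·sn u·sn v·cn u·cn v)/D = 0.9223702274529344/0.9804703702932574 = 0.9407425817233566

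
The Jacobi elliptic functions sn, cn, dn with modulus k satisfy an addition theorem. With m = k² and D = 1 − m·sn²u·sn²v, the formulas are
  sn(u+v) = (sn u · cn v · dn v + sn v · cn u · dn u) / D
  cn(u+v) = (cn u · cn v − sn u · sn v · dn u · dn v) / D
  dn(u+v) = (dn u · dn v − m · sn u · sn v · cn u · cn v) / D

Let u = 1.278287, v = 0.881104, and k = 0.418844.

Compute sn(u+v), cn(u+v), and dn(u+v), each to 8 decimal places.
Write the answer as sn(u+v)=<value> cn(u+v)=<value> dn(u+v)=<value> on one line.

sn(u+v)=0.89233877 cn(u+v)=-0.45136627 dn(u+v)=0.92752918

sn u = 0.943908418105121, cn u = 0.3302073564145538, dn u = 0.9185303909137126
sn v = 0.7604704528098487, cn v = 0.6493725359169293, dn v = 0.9479166492164725
m = k² = 0.175430296336
D = 1 − m·sn²u·sn²v = 0.9096082061848705
sn(u+v) = (sn u·cn v·dn v + sn v·cn u·dn u)/D = 0.8116786718323439/0.9096082061848705 = 0.8923387743353063
cn(u+v) = (cn u·cn v − sn u·sn v·dn u·dn v)/D = -0.4105664653272842/0.9096082061848705 = -0.4513662723529122
dn(u+v) = (dn u·dn v − m·sn u·sn v·cn u·cn v)/D = 0.8436881552728916/0.9096082061848705 = 0.9275291818348205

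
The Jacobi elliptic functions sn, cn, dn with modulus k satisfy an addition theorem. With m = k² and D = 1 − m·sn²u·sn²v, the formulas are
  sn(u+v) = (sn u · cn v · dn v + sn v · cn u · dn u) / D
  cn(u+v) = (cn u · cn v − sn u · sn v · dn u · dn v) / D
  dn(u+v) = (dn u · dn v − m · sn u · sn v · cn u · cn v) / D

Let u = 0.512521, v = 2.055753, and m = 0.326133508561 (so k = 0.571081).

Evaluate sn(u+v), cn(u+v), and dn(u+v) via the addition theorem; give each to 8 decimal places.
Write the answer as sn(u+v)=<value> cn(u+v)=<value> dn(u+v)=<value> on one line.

sn(u+v)=0.75662586 cn(u+v)=-0.65384808 dn(u+v)=0.90182826

sn u = 0.4843338125058838, cn u = 0.8748832825374568, dn u = 0.9609869139544381
sn v = 0.963944021869107, cn v = -0.2661050971003948, dn v = 0.8348416809419723
m = k² = 0.326133508561
D = 1 − m·sn²u·sn²v = 0.9289132548334827
sn(u+v) = (sn u·cn v·dn v + sn v·cn u·dn u)/D = 0.7028397905911295/0.9289132548334827 = 0.7566258603093362
cn(u+v) = (cn u·cn v − sn u·sn v·dn u·dn v)/D = -0.6073681451699224/0.9289132548334827 = -0.6538480767817221
dn(u+v) = (dn u·dn v − m·sn u·sn v·cn u·cn v)/D = 0.8377202244897945/0.9289132548334827 = 0.9018282602071004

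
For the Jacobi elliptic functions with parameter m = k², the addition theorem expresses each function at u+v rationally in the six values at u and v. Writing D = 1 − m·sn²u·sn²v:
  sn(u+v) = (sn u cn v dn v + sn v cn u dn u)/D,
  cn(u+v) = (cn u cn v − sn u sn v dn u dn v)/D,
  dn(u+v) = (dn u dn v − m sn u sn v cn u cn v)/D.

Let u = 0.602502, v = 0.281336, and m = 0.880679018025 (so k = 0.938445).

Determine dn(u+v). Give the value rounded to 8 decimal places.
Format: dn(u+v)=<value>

sn u = 0.5421473672033692, cn u = 0.8402834237532329, dn u = 0.8608992419732009
sn v = 0.2745573724880901, cn v = 0.9615707198185873, dn v = 0.9662364481530403
m = k² = 0.880679018025
D = 1 − m·sn²u·sn²v = 0.9804872457183584
dn(u+v) = (dn u·dn v − m·sn u·sn v·cn u·cn v)/D = 0.725912916665191/0.9804872457183584 = 0.7403593670750379

dn(u+v)=0.74035937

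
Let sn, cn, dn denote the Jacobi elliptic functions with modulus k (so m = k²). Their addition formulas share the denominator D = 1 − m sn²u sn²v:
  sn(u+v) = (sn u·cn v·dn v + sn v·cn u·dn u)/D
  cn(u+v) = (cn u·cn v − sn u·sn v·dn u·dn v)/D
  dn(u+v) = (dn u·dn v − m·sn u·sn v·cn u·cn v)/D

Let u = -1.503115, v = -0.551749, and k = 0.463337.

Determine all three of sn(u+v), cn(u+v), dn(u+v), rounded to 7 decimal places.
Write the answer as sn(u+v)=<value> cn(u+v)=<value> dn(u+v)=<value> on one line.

sn(u+v)=-0.9409280 cn(u+v)=-0.3386067 dn(u+v)=0.8999628

sn u = -0.9894390761283172, cn u = 0.1449493519486792, dn u = 0.888723434750607
sn v = -0.5193656742283436, cn v = 0.8545521028195637, dn v = 0.9706141090358721
m = k² = 0.214681175569
D = 1 − m·sn²u·sn²v = 0.9433084192398567
sn(u+v) = (sn u·cn v·dn v + sn v·cn u·dn u)/D = -0.8875852986532353/0.9433084192398567 = -0.9409279940154413
cn(u+v) = (cn u·cn v − sn u·sn v·dn u·dn v)/D = -0.3194105687409927/0.9433084192398567 = -0.3386067188909247
dn(u+v) = (dn u·dn v − m·sn u·sn v·cn u·cn v)/D = 0.8489424590192458/0.9433084192398567 = 0.8999627711404786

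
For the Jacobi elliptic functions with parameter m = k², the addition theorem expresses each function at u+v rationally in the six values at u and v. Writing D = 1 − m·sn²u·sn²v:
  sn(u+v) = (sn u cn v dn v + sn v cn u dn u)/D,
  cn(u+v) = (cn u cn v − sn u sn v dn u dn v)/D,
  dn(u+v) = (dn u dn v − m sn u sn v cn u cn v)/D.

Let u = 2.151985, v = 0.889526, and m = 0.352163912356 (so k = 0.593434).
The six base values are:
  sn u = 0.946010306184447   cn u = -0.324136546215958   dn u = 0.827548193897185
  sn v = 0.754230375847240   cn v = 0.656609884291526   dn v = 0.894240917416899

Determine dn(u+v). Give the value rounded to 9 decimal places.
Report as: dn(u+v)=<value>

m = k² = 0.352163912356
D = 1 − m·sn²u·sn²v = 0.8207147240614168
dn(u+v) = (dn u·dn v − m·sn u·sn v·cn u·cn v)/D = 0.793506071371402/0.8207147240614168 = 0.9668476123404133

dn(u+v)=0.966847612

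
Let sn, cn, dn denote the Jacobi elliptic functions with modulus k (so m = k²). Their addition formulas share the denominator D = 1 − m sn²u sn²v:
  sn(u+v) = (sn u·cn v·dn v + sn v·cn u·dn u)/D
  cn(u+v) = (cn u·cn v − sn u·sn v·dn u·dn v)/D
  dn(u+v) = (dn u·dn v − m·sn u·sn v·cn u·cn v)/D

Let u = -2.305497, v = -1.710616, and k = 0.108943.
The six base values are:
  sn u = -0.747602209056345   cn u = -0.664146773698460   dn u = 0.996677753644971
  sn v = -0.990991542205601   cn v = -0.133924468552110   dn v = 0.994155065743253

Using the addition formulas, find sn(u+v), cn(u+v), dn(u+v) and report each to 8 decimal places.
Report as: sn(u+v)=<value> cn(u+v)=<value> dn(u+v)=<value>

sn(u+v)=0.76046833 cn(u+v)=-0.64937502 dn(u+v)=0.99656222

m = k² = 0.011868577249
D = 1 − m·sn²u·sn²v = 0.9934855206963546
sn(u+v) = (sn u·cn v·dn v + sn v·cn u·dn u)/D = 0.7555142738075692/0.9934855206963546 = 0.7604683289979039
cn(u+v) = (cn u·cn v − sn u·sn v·dn u·dn v)/D = -0.6451446829249452/0.9934855206963546 = -0.6493750230730589
dn(u+v) = (dn u·dn v − m·sn u·sn v·cn u·cn v)/D = 0.9900701360829801/0.9934855206963546 = 0.9965622200402271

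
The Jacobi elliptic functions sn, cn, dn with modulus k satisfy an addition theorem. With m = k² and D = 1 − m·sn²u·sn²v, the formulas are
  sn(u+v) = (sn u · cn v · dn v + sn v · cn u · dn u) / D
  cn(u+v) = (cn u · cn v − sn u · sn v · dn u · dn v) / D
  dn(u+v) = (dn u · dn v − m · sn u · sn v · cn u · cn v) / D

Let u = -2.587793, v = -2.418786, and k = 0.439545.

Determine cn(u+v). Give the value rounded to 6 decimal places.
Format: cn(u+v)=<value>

cn(u+v)=0.034078

sn u = -0.6545858422906292, cn u = -0.755987681826012, dn u = 0.9577145919064165
sn v = -0.7669793646717998, cn v = -0.6416717651320201, dn v = 0.9414609892630442
m = k² = 0.193199807025
D = 1 − m·sn²u·sn²v = 0.9513024330572859
cn(u+v) = (cn u·cn v − sn u·sn v·dn u·dn v)/D = 0.03241864582318018/0.9513024330572859 = 0.03407816977719007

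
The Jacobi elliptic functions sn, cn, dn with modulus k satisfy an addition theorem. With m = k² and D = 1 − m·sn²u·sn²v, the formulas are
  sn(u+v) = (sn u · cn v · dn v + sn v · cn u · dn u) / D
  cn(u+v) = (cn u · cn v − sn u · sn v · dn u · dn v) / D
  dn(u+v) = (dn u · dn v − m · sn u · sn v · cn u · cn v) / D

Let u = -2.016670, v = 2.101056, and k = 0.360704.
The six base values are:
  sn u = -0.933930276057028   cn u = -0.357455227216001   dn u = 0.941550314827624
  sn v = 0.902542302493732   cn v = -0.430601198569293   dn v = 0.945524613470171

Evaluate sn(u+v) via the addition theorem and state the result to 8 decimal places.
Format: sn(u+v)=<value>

sn(u+v)=0.08427292

m = k² = 0.130107375616
D = 1 − m·sn²u·sn²v = 0.9075587181339069
sn(u+v) = (sn u·cn v·dn v + sn v·cn u·dn u)/D = 0.07648262187906068/0.9075587181339069 = 0.08427291849096198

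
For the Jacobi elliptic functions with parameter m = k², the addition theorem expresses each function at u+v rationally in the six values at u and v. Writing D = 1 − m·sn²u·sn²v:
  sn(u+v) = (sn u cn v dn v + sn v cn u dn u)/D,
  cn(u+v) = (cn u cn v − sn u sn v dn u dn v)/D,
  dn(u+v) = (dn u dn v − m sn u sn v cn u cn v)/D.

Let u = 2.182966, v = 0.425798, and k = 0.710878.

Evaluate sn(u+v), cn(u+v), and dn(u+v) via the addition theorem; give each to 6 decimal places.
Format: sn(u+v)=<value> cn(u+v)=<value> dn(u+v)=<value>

sn(u+v)=0.851747 cn(u+v)=-0.523954 dn(u+v)=0.795854

sn u = 0.9736403252884857, cn u = -0.2280888357025213, dn u = 0.7217637635080467
sn v = 0.4073514456896287, cn v = 0.9132714819234035, dn v = 0.95715466683233
m = k² = 0.505347530884
D = 1 − m·sn²u·sn²v = 0.9205075691838048
sn(u+v) = (sn u·cn v·dn v + sn v·cn u·dn u)/D = 0.7840392170561833/0.9205075691838048 = 0.8517466268651923
cn(u+v) = (cn u·cn v − sn u·sn v·dn u·dn v)/D = -0.4823035258450887/0.9205075691838048 = -0.523953894559213
dn(u+v) = (dn u·dn v − m·sn u·sn v·cn u·cn v)/D = 0.7325900744619539/0.9205075691838048 = 0.7958544817958711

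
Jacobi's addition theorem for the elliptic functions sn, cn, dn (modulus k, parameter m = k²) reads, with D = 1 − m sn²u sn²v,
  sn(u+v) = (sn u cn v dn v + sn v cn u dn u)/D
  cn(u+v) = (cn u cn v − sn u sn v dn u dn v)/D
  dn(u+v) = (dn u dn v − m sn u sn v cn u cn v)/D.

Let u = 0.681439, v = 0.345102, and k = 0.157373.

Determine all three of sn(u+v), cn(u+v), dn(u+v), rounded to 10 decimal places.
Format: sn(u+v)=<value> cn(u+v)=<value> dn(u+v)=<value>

sn u = 0.6289869040640776, cn u = 0.7774158954612948, dn u = 0.9950888702486948
sn v = 0.3381367942671083, cn v = 0.9410969707542169, dn v = 0.9985831525674457
m = k² = 0.024766261129
D = 1 − m·sn²u·sn²v = 0.9988797150127081
sn(u+v) = (sn u·cn v·dn v + sn v·cn u·dn u)/D = 0.8526809003824397/0.9988797150127081 = 0.8536372173416212
cn(u+v) = (cn u·cn v − sn u·sn v·dn u·dn v)/D = 0.5202845060030722/0.9988797150127081 = 0.5208680266336703
dn(u+v) = (dn u·dn v − m·sn u·sn v·cn u·cn v)/D = 0.9898252423550554/0.9988797150127081 = 0.9909353723761049

sn(u+v)=0.8536372173 cn(u+v)=0.5208680266 dn(u+v)=0.9909353724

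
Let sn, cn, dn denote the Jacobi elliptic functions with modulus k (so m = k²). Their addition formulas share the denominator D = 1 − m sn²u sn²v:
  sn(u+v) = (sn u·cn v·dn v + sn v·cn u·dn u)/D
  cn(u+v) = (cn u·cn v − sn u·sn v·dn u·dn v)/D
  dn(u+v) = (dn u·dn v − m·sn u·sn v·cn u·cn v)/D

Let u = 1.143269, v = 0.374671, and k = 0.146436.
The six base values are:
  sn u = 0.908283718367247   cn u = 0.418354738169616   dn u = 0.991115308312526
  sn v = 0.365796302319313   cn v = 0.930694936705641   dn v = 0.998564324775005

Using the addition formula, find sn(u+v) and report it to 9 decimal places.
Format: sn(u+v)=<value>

m = k² = 0.021443502096
D = 1 − m·sn²u·sn²v = 0.9976328956953638
sn(u+v) = (sn u·cn v·dn v + sn v·cn u·dn u)/D = 0.9957943998437322/0.9976328956953638 = 0.9981571419110532

sn(u+v)=0.998157142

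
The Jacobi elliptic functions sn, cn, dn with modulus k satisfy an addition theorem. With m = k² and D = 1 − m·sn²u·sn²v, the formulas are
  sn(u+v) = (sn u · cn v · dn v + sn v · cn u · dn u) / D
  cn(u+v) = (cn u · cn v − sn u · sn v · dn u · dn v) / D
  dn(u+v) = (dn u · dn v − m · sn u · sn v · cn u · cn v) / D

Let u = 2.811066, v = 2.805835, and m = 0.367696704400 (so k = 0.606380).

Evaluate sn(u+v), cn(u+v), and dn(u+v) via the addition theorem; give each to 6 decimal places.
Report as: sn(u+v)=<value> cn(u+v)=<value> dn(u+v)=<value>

sn u = 0.629933638653051, cn u = -0.776648962462017, dn u = 0.924170937366875
sn v = 0.6336789414746941, cn v = -0.7735961473091184, dn v = 0.9232289833652017
m = k² = 0.3676967044
D = 1 − m·sn²u·sn²v = 0.9414107568490704
sn(u+v) = (sn u·cn v·dn v + sn v·cn u·dn u)/D = -0.9047297421728425/0.9414107568490704 = -0.9610361211518335
cn(u+v) = (cn u·cn v − sn u·sn v·dn u·dn v)/D = 0.2602274135040379/0.9414107568490704 = 0.2764228171505356
dn(u+v) = (dn u·dn v − m·sn u·sn v·cn u·cn v)/D = 0.7650367689889405/0.9414107568490704 = 0.8126492749557495

sn(u+v)=-0.961036 cn(u+v)=0.276423 dn(u+v)=0.812649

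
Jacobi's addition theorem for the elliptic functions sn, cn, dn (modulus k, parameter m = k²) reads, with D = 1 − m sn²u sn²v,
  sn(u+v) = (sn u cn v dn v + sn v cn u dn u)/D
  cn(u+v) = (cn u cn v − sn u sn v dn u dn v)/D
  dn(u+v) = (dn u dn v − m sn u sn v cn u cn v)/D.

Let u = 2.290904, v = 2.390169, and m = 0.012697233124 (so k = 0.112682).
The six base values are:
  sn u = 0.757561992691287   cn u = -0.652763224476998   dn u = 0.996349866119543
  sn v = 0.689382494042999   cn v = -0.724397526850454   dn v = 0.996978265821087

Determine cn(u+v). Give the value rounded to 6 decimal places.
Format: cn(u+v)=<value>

m = k² = 0.012697233124
D = 1 − m·sn²u·sn²v = 0.9965368926774563
cn(u+v) = (cn u·cn v − sn u·sn v·dn u·dn v)/D = -0.04591128782880734/0.9965368926774563 = -0.0460708360785868

cn(u+v)=-0.046071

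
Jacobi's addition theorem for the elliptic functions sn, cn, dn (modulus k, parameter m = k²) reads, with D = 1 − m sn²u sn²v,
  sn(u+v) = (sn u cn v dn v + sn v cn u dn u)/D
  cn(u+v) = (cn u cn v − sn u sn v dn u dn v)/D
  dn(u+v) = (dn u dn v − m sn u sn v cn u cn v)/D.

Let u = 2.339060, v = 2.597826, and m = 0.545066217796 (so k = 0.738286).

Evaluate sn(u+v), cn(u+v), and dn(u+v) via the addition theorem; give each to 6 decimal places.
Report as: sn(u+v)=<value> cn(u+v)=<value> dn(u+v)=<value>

sn u = 0.9537470796078518, cn u = -0.3006102262723177, dn u = 0.7100630345335726
sn v = 0.879889256399911, cn v = -0.4751788047377656, dn v = 0.7602676847148238
m = k² = 0.545066217796
D = 1 − m·sn²u·sn²v = 0.6161409905904386
sn(u+v) = (sn u·cn v·dn v + sn v·cn u·dn u)/D = -0.5323679226500308/0.6161409905904386 = -0.8640358794175838
cn(u+v) = (cn u·cn v − sn u·sn v·dn u·dn v)/D = -0.3101840021971761/0.6161409905904386 = -0.5034302325835057
dn(u+v) = (dn u·dn v − m·sn u·sn v·cn u·cn v)/D = 0.4744991552865937/0.6161409905904386 = 0.7701145720428181

sn(u+v)=-0.864036 cn(u+v)=-0.503430 dn(u+v)=0.770115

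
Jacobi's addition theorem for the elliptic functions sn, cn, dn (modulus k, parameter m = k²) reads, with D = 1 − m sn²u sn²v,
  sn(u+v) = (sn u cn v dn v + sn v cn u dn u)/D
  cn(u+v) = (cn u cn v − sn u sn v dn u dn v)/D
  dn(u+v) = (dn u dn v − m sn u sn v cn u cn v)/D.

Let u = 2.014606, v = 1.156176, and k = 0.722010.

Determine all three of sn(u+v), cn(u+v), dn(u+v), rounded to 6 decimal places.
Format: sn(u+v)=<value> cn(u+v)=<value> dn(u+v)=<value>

sn(u+v)=0.530350 cn(u+v)=-0.847779 dn(u+v)=0.923782

sn u = 0.9951570608823997, cn u = -0.09829763057115818, dn u = 0.6955131677764866
sn v = 0.8693495269866562, cn v = 0.4941977336330845, dn v = 0.7784722266760362
m = k² = 0.5212984401
D = 1 − m·sn²u·sn²v = 0.6098258191707345
sn(u+v) = (sn u·cn v·dn v + sn v·cn u·dn u)/D = 0.3234209616005181/0.6098258191707345 = 0.5303497350117429
cn(u+v) = (cn u·cn v − sn u·sn v·dn u·dn v)/D = -0.5169974964394447/0.6098258191707345 = -0.847778956198474
dn(u+v) = (dn u·dn v − m·sn u·sn v·cn u·cn v)/D = 0.563346367585045/0.6098258191707345 = 0.9237824143803978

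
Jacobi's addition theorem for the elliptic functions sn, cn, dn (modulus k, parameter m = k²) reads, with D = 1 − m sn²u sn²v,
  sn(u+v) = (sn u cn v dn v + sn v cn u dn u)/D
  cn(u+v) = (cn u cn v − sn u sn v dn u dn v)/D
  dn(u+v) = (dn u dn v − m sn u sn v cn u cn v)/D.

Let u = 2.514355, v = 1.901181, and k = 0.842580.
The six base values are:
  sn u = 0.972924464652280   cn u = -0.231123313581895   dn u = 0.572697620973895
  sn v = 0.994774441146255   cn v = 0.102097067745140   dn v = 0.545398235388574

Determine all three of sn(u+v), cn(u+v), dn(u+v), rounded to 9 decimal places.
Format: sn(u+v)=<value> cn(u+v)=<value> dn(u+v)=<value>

sn(u+v)=-0.231340536 cn(u+v)=-0.972872837 dn(u+v)=0.980818566

m = k² = 0.7099410564
D = 1 − m·sn²u·sn²v = 0.3349875479623157
sn(u+v) = (sn u·cn v·dn v + sn v·cn u·dn u)/D = -0.07749619878650229/0.3349875479623157 = -0.2313405356643889
cn(u+v) = (cn u·cn v − sn u·sn v·dn u·dn v)/D = -0.3259002860745103/0.3349875479623157 = -0.9728728367872718
dn(u+v) = (dn u·dn v − m·sn u·sn v·cn u·cn v)/D = 0.3285620064742129/0.3349875479623157 = 0.9808185661610752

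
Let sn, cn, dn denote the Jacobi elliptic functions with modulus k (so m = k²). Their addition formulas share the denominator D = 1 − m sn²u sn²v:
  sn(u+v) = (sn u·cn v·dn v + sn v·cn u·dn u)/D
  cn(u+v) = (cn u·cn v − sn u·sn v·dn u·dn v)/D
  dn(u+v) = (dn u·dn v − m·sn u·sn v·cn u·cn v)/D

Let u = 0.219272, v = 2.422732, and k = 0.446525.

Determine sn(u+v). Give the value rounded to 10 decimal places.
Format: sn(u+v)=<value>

sn u = 0.2171805762626419, cn u = 0.9761314446805957, dn u = 0.9952866659551789
sn v = 0.767940354549723, cn v = -0.6405213594050129, dn v = 0.9393702454608625
m = k² = 0.199384575625
D = 1 − m·sn²u·sn²v = 0.9944538897256128
sn(u+v) = (sn u·cn v·dn v + sn v·cn u·dn u)/D = 0.6154028962813216/0.9944538897256128 = 0.6188350235636586

sn(u+v)=0.6188350236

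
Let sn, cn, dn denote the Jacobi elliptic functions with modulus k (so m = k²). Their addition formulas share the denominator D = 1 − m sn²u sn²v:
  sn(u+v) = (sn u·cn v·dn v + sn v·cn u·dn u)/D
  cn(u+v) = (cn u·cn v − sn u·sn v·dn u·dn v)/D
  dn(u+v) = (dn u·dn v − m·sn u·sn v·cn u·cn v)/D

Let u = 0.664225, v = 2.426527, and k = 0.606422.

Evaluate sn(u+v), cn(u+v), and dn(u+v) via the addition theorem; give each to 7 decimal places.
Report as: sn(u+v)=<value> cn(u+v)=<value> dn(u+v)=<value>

sn(u+v)=0.4045017 cn(u+v)=-0.9145372 dn(u+v)=0.9694475

sn u = 0.6034895083768074, cn u = 0.79737093832113, dn u = 0.9306269181231697
sn v = 0.8539270830710486, cn v = -0.5203926755804414, dn v = 0.8554773864805535
m = k² = 0.367747642084
D = 1 − m·sn²u·sn²v = 0.9023368065318141
sn(u+v) = (sn u·cn v·dn v + sn v·cn u·dn u)/D = 0.3649967676592959/0.9023368065318141 = 0.4045016949515591
cn(u+v) = (cn u·cn v − sn u·sn v·dn u·dn v)/D = -0.8252206202103159/0.9023368065318141 = -0.9145372484384197
dn(u+v) = (dn u·dn v − m·sn u·sn v·cn u·cn v)/D = 0.8747681981771458/0.9023368065318141 = 0.969447540923627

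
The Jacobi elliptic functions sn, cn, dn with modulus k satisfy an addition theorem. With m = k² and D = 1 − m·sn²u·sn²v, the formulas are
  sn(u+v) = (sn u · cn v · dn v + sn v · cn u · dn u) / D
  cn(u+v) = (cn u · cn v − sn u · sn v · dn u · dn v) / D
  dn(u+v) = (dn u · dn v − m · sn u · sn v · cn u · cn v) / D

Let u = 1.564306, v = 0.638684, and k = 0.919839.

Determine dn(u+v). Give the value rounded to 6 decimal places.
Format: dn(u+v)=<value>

dn(u+v)=0.397335

sn u = 0.9397994454110157, cn u = 0.3417265023452928, dn u = 0.5026944180339592
sn v = 0.5689470056101772, cn v = 0.8223741878288818, dn v = 0.8521241789153288
m = k² = 0.846103785921
D = 1 − m·sn²u·sn²v = 0.7580990136271103
dn(u+v) = (dn u·dn v − m·sn u·sn v·cn u·cn v)/D = 0.3012190741946036/0.7580990136271103 = 0.3973347396317358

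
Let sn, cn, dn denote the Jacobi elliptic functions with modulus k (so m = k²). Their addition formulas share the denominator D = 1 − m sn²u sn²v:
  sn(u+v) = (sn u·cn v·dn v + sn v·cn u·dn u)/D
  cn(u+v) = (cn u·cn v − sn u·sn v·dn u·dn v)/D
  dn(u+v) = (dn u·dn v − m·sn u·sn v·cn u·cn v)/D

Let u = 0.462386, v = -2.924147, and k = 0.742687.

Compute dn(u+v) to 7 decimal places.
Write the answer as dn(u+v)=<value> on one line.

dn(u+v)=0.7258175

sn u = 0.4383130498848871, cn u = 0.8988223797283913, dn u = 0.9455319175360571
sn v = -0.7339425778961874, cn v = -0.6792115225399955, dn v = 0.8383777881112557
m = k² = 0.551583979969
D = 1 − m·sn²u·sn²v = 0.9429172861569501
dn(u+v) = (dn u·dn v − m·sn u·sn v·cn u·cn v)/D = 0.6843858741730997/0.9429172861569501 = 0.7258175072412265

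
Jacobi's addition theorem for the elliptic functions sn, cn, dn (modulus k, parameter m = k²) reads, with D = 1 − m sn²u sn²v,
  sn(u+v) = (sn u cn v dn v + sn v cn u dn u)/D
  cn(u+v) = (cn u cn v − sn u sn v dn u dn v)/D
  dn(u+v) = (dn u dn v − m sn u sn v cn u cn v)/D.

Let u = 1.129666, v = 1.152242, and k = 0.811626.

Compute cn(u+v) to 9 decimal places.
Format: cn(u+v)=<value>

sn u = 0.8457214286670681, cn u = 0.5336246481313746, dn u = 0.7272152349533355
sn v = 0.8543287387361704, cn v = 0.5197330143154891, dn v = 0.72055728142492
m = k² = 0.658736763876
D = 1 − m·sn²u·sn²v = 0.6561123311484551
cn(u+v) = (cn u·cn v − sn u·sn v·dn u·dn v)/D = -0.1012604609043819/0.6561123311484551 = -0.1543340310753437

cn(u+v)=-0.154334031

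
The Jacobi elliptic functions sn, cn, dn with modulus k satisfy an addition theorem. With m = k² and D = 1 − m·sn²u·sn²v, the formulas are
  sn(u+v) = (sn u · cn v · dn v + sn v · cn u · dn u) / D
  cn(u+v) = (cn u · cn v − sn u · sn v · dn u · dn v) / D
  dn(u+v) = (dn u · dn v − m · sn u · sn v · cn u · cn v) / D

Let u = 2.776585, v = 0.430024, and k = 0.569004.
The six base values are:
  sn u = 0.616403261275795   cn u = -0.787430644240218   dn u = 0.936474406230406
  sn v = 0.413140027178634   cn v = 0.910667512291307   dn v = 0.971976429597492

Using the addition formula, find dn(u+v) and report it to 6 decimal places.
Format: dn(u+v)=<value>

m = k² = 0.323765552016
D = 1 − m·sn²u·sn²v = 0.9790031066659012
dn(u+v) = (dn u·dn v − m·sn u·sn v·cn u·cn v)/D = 0.9693552114782233/0.9790031066659012 = 0.9901451842982043

dn(u+v)=0.990145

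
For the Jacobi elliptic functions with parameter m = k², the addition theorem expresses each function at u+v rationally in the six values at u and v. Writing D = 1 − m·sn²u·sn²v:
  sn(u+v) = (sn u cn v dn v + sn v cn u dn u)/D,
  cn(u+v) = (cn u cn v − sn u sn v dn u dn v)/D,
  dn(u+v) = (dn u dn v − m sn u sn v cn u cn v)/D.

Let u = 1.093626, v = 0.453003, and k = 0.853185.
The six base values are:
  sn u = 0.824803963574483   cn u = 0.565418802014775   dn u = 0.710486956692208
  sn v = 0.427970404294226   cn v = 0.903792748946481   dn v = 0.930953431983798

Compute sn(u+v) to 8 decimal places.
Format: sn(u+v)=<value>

sn(u+v)=0.95227975

m = k² = 0.727924644225
D = 1 − m·sn²u·sn²v = 0.9092983107712766
sn(u+v) = (sn u·cn v·dn v + sn v·cn u·dn u)/D = 0.8659063697412723/0.9092983107712766 = 0.952279751852614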